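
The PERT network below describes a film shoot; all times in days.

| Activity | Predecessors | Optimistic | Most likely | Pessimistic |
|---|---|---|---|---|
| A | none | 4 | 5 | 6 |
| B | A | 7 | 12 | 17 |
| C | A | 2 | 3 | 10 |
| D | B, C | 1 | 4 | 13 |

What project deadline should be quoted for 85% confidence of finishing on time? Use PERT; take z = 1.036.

te_A = (4 + 4·5 + 6)/6 = 30/6 = 5; σ²_A = ((6−4)/6)² = 0.111
te_B = (7 + 4·12 + 17)/6 = 72/6 = 12; σ²_B = ((17−7)/6)² = 2.778
te_C = (2 + 4·3 + 10)/6 = 24/6 = 4; σ²_C = ((10−2)/6)² = 1.778
te_D = (1 + 4·4 + 13)/6 = 30/6 = 5; σ²_D = ((13−1)/6)² = 4.000

Forward pass:
ES_A = 0; EF_A = 5
ES_B = 5; EF_B = 5+12 = 17
ES_C = 5; EF_C = 5+4 = 9
ES_D = max(EF_B=17, EF_C=9) = 17; EF_D = 17+5 = 22
Expected project duration μ = 22 days. Critical path: A → B → D.

Variance along critical path = 0.111 + 2.778 + 4.000 = 6.889; σ = 2.625 days.
D = μ + z·σ = 22 + 1.036·2.625 = 24.7 days

24.7 days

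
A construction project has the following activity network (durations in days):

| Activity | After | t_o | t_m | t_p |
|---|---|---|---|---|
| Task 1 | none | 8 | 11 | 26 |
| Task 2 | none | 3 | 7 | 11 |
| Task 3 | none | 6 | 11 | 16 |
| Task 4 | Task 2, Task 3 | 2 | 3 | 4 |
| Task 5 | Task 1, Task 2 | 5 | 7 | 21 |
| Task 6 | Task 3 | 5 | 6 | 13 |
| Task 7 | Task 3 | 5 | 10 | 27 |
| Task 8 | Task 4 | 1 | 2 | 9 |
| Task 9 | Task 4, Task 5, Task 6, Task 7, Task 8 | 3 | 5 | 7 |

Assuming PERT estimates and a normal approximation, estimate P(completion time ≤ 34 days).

0.929

te_Task 1 = (8 + 4·11 + 26)/6 = 78/6 = 13; σ²_Task 1 = ((26−8)/6)² = 9.000
te_Task 2 = (3 + 4·7 + 11)/6 = 42/6 = 7; σ²_Task 2 = ((11−3)/6)² = 1.778
te_Task 3 = (6 + 4·11 + 16)/6 = 66/6 = 11; σ²_Task 3 = ((16−6)/6)² = 2.778
te_Task 4 = (2 + 4·3 + 4)/6 = 18/6 = 3; σ²_Task 4 = ((4−2)/6)² = 0.111
te_Task 5 = (5 + 4·7 + 21)/6 = 54/6 = 9; σ²_Task 5 = ((21−5)/6)² = 7.111
te_Task 6 = (5 + 4·6 + 13)/6 = 42/6 = 7; σ²_Task 6 = ((13−5)/6)² = 1.778
te_Task 7 = (5 + 4·10 + 27)/6 = 72/6 = 12; σ²_Task 7 = ((27−5)/6)² = 13.444
te_Task 8 = (1 + 4·2 + 9)/6 = 18/6 = 3; σ²_Task 8 = ((9−1)/6)² = 1.778
te_Task 9 = (3 + 4·5 + 7)/6 = 30/6 = 5; σ²_Task 9 = ((7−3)/6)² = 0.444

Forward pass:
ES_Task 1 = 0; EF_Task 1 = 13
ES_Task 2 = 0; EF_Task 2 = 7
ES_Task 3 = 0; EF_Task 3 = 11
ES_Task 4 = max(EF_Task 2=7, EF_Task 3=11) = 11; EF_Task 4 = 11+3 = 14
ES_Task 5 = max(EF_Task 1=13, EF_Task 2=7) = 13; EF_Task 5 = 13+9 = 22
ES_Task 6 = 11; EF_Task 6 = 11+7 = 18
ES_Task 7 = 11; EF_Task 7 = 11+12 = 23
ES_Task 8 = 14; EF_Task 8 = 14+3 = 17
ES_Task 9 = max(EF_Task 4=14, EF_Task 5=22, EF_Task 6=18, EF_Task 7=23, EF_Task 8=17) = 23; EF_Task 9 = 23+5 = 28
Expected project duration μ = 28 days. Critical path: Task 3 → Task 7 → Task 9.

Variance along critical path = 2.778 + 13.444 + 0.444 = 16.667; σ = √16.667 = 4.082 days.
Z = (34 − 28) / 4.082 = 1.470
P(T ≤ 34) = Φ(1.470) ≈ 0.929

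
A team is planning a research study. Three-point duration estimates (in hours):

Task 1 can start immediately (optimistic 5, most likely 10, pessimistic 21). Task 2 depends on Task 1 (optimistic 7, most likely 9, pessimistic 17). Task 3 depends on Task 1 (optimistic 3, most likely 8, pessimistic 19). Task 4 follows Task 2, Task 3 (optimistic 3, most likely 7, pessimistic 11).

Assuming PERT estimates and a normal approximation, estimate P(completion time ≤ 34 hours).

0.961

te_Task 1 = (5 + 4·10 + 21)/6 = 66/6 = 11; σ²_Task 1 = ((21−5)/6)² = 7.111
te_Task 2 = (7 + 4·9 + 17)/6 = 60/6 = 10; σ²_Task 2 = ((17−7)/6)² = 2.778
te_Task 3 = (3 + 4·8 + 19)/6 = 54/6 = 9; σ²_Task 3 = ((19−3)/6)² = 7.111
te_Task 4 = (3 + 4·7 + 11)/6 = 42/6 = 7; σ²_Task 4 = ((11−3)/6)² = 1.778

Forward pass:
ES_Task 1 = 0; EF_Task 1 = 11
ES_Task 2 = 11; EF_Task 2 = 11+10 = 21
ES_Task 3 = 11; EF_Task 3 = 11+9 = 20
ES_Task 4 = max(EF_Task 2=21, EF_Task 3=20) = 21; EF_Task 4 = 21+7 = 28
Expected project duration μ = 28 hours. Critical path: Task 1 → Task 2 → Task 4.

Variance along critical path = 7.111 + 2.778 + 1.778 = 11.667; σ = √11.667 = 3.416 hours.
Z = (34 − 28) / 3.416 = 1.757
P(T ≤ 34) = Φ(1.757) ≈ 0.961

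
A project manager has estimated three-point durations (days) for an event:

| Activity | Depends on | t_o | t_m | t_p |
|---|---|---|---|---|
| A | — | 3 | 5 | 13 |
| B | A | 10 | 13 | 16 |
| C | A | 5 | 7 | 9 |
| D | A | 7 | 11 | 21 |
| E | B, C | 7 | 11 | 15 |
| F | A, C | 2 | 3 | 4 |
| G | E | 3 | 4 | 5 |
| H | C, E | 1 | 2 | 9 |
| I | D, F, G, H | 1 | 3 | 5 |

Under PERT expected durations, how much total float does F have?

18 days

te_A = (3 + 4·5 + 13)/6 = 36/6 = 6
te_B = (10 + 4·13 + 16)/6 = 78/6 = 13
te_C = (5 + 4·7 + 9)/6 = 42/6 = 7
te_D = (7 + 4·11 + 21)/6 = 72/6 = 12
te_E = (7 + 4·11 + 15)/6 = 66/6 = 11
te_F = (2 + 4·3 + 4)/6 = 18/6 = 3
te_G = (3 + 4·4 + 5)/6 = 24/6 = 4
te_H = (1 + 4·2 + 9)/6 = 18/6 = 3
te_I = (1 + 4·3 + 5)/6 = 18/6 = 3

Forward pass:
ES_A = 0; EF_A = 6
ES_B = 6; EF_B = 6+13 = 19
ES_C = 6; EF_C = 6+7 = 13
ES_D = 6; EF_D = 6+12 = 18
ES_E = max(EF_B=19, EF_C=13) = 19; EF_E = 19+11 = 30
ES_F = max(EF_A=6, EF_C=13) = 13; EF_F = 13+3 = 16
ES_G = 30; EF_G = 30+4 = 34
ES_H = max(EF_C=13, EF_E=30) = 30; EF_H = 30+3 = 33
ES_I = max(EF_D=18, EF_F=16, EF_G=34, EF_H=33) = 34; EF_I = 34+3 = 37
Expected project duration μ = 37 days. Critical path: A → B → E → G → I.

Backward pass:
LF_I = 37; LS_I = 37−3 = 34
LF_H = LS_I = 34; LS_H = 34−3 = 31
LF_G = LS_I = 34; LS_G = 34−4 = 30
LF_F = LS_I = 34; LS_F = 34−3 = 31
LF_E = min(LS_G=30, LS_H=31) = 30; LS_E = 30−11 = 19
LF_D = LS_I = 34; LS_D = 34−12 = 22
LF_C = min(LS_E=19, LS_F=31, LS_H=31) = 19; LS_C = 19−7 = 12
LF_B = LS_E = 19; LS_B = 19−13 = 6
LF_A = min(LS_B=6, LS_C=12, LS_D=22, LS_F=31) = 6; LS_A = 6−6 = 0
Slack_F = LS_F − ES_F = 31 − 13 = 18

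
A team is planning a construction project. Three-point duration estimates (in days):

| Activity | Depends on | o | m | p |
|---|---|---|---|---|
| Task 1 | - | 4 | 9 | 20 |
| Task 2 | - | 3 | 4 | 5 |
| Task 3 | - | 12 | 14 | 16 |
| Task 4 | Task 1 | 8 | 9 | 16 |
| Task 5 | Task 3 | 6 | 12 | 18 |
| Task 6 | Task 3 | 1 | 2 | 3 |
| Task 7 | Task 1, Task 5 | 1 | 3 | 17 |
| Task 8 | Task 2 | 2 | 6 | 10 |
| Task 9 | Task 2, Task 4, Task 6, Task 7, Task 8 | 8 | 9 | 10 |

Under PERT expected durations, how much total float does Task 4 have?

te_Task 1 = (4 + 4·9 + 20)/6 = 60/6 = 10
te_Task 2 = (3 + 4·4 + 5)/6 = 24/6 = 4
te_Task 3 = (12 + 4·14 + 16)/6 = 84/6 = 14
te_Task 4 = (8 + 4·9 + 16)/6 = 60/6 = 10
te_Task 5 = (6 + 4·12 + 18)/6 = 72/6 = 12
te_Task 6 = (1 + 4·2 + 3)/6 = 12/6 = 2
te_Task 7 = (1 + 4·3 + 17)/6 = 30/6 = 5
te_Task 8 = (2 + 4·6 + 10)/6 = 36/6 = 6
te_Task 9 = (8 + 4·9 + 10)/6 = 54/6 = 9

Forward pass:
ES_Task 1 = 0; EF_Task 1 = 10
ES_Task 2 = 0; EF_Task 2 = 4
ES_Task 3 = 0; EF_Task 3 = 14
ES_Task 4 = 10; EF_Task 4 = 10+10 = 20
ES_Task 5 = 14; EF_Task 5 = 14+12 = 26
ES_Task 6 = 14; EF_Task 6 = 14+2 = 16
ES_Task 7 = max(EF_Task 1=10, EF_Task 5=26) = 26; EF_Task 7 = 26+5 = 31
ES_Task 8 = 4; EF_Task 8 = 4+6 = 10
ES_Task 9 = max(EF_Task 2=4, EF_Task 4=20, EF_Task 6=16, EF_Task 7=31, EF_Task 8=10) = 31; EF_Task 9 = 31+9 = 40
Expected project duration μ = 40 days. Critical path: Task 3 → Task 5 → Task 7 → Task 9.

Backward pass:
LF_Task 9 = 40; LS_Task 9 = 40−9 = 31
LF_Task 8 = LS_Task 9 = 31; LS_Task 8 = 31−6 = 25
LF_Task 7 = LS_Task 9 = 31; LS_Task 7 = 31−5 = 26
LF_Task 6 = LS_Task 9 = 31; LS_Task 6 = 31−2 = 29
LF_Task 5 = LS_Task 7 = 26; LS_Task 5 = 26−12 = 14
LF_Task 4 = LS_Task 9 = 31; LS_Task 4 = 31−10 = 21
LF_Task 3 = min(LS_Task 5=14, LS_Task 6=29) = 14; LS_Task 3 = 14−14 = 0
LF_Task 2 = min(LS_Task 8=25, LS_Task 9=31) = 25; LS_Task 2 = 25−4 = 21
LF_Task 1 = min(LS_Task 4=21, LS_Task 7=26) = 21; LS_Task 1 = 21−10 = 11
Slack_Task 4 = LS_Task 4 − ES_Task 4 = 21 − 10 = 11

11 days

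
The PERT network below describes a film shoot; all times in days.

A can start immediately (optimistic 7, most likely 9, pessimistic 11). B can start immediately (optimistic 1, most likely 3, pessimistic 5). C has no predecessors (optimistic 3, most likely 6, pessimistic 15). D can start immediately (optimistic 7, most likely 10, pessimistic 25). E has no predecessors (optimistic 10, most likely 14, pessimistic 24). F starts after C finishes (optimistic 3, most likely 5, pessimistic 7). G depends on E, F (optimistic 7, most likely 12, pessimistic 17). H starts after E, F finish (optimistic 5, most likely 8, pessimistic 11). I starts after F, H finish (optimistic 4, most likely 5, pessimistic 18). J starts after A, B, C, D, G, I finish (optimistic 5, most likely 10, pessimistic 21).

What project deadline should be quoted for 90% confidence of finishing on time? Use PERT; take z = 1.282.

46.6 days

te_A = (7 + 4·9 + 11)/6 = 54/6 = 9; σ²_A = ((11−7)/6)² = 0.444
te_B = (1 + 4·3 + 5)/6 = 18/6 = 3; σ²_B = ((5−1)/6)² = 0.444
te_C = (3 + 4·6 + 15)/6 = 42/6 = 7; σ²_C = ((15−3)/6)² = 4.000
te_D = (7 + 4·10 + 25)/6 = 72/6 = 12; σ²_D = ((25−7)/6)² = 9.000
te_E = (10 + 4·14 + 24)/6 = 90/6 = 15; σ²_E = ((24−10)/6)² = 5.444
te_F = (3 + 4·5 + 7)/6 = 30/6 = 5; σ²_F = ((7−3)/6)² = 0.444
te_G = (7 + 4·12 + 17)/6 = 72/6 = 12; σ²_G = ((17−7)/6)² = 2.778
te_H = (5 + 4·8 + 11)/6 = 48/6 = 8; σ²_H = ((11−5)/6)² = 1.000
te_I = (4 + 4·5 + 18)/6 = 42/6 = 7; σ²_I = ((18−4)/6)² = 5.444
te_J = (5 + 4·10 + 21)/6 = 66/6 = 11; σ²_J = ((21−5)/6)² = 7.111

Forward pass:
ES_A = 0; EF_A = 9
ES_B = 0; EF_B = 3
ES_C = 0; EF_C = 7
ES_D = 0; EF_D = 12
ES_E = 0; EF_E = 15
ES_F = 7; EF_F = 7+5 = 12
ES_G = max(EF_E=15, EF_F=12) = 15; EF_G = 15+12 = 27
ES_H = max(EF_E=15, EF_F=12) = 15; EF_H = 15+8 = 23
ES_I = max(EF_F=12, EF_H=23) = 23; EF_I = 23+7 = 30
ES_J = max(EF_A=9, EF_B=3, EF_C=7, EF_D=12, EF_G=27, EF_I=30) = 30; EF_J = 30+11 = 41
Expected project duration μ = 41 days. Critical path: E → H → I → J.

Variance along critical path = 5.444 + 1.000 + 5.444 + 7.111 = 19.000; σ = 4.359 days.
D = μ + z·σ = 41 + 1.282·4.359 = 46.6 days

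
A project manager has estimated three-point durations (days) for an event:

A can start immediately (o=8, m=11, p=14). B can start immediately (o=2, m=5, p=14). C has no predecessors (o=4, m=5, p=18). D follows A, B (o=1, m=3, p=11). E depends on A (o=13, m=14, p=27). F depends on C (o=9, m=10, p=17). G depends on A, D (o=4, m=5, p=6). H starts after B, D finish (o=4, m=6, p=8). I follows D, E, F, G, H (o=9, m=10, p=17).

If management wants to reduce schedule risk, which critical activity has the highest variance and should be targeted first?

E

te_A = (8 + 4·11 + 14)/6 = 66/6 = 11; σ²_A = ((14−8)/6)² = 1.000
te_B = (2 + 4·5 + 14)/6 = 36/6 = 6; σ²_B = ((14−2)/6)² = 4.000
te_C = (4 + 4·5 + 18)/6 = 42/6 = 7; σ²_C = ((18−4)/6)² = 5.444
te_D = (1 + 4·3 + 11)/6 = 24/6 = 4; σ²_D = ((11−1)/6)² = 2.778
te_E = (13 + 4·14 + 27)/6 = 96/6 = 16; σ²_E = ((27−13)/6)² = 5.444
te_F = (9 + 4·10 + 17)/6 = 66/6 = 11; σ²_F = ((17−9)/6)² = 1.778
te_G = (4 + 4·5 + 6)/6 = 30/6 = 5; σ²_G = ((6−4)/6)² = 0.111
te_H = (4 + 4·6 + 8)/6 = 36/6 = 6; σ²_H = ((8−4)/6)² = 0.444
te_I = (9 + 4·10 + 17)/6 = 66/6 = 11; σ²_I = ((17−9)/6)² = 1.778

Forward pass:
ES_A = 0; EF_A = 11
ES_B = 0; EF_B = 6
ES_C = 0; EF_C = 7
ES_D = max(EF_A=11, EF_B=6) = 11; EF_D = 11+4 = 15
ES_E = 11; EF_E = 11+16 = 27
ES_F = 7; EF_F = 7+11 = 18
ES_G = max(EF_A=11, EF_D=15) = 15; EF_G = 15+5 = 20
ES_H = max(EF_B=6, EF_D=15) = 15; EF_H = 15+6 = 21
ES_I = max(EF_D=15, EF_E=27, EF_F=18, EF_G=20, EF_H=21) = 27; EF_I = 27+11 = 38
Expected project duration μ = 38 days. Critical path: A → E → I.

Variances on critical path: σ²_A=1.000, σ²_E=5.444, σ²_I=1.778.
Largest is σ²_E = 5.444.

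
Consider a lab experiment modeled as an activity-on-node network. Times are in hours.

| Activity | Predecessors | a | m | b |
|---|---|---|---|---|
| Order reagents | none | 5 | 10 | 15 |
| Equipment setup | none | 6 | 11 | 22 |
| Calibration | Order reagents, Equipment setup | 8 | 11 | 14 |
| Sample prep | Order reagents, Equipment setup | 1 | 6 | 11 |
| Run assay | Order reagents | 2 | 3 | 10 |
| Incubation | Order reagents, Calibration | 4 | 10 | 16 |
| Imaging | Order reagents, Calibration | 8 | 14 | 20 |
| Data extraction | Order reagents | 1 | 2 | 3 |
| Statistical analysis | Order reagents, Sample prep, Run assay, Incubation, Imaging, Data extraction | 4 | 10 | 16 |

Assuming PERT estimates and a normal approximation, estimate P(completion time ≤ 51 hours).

te_Order reagents = (5 + 4·10 + 15)/6 = 60/6 = 10; σ²_Order reagents = ((15−5)/6)² = 2.778
te_Equipment setup = (6 + 4·11 + 22)/6 = 72/6 = 12; σ²_Equipment setup = ((22−6)/6)² = 7.111
te_Calibration = (8 + 4·11 + 14)/6 = 66/6 = 11; σ²_Calibration = ((14−8)/6)² = 1.000
te_Sample prep = (1 + 4·6 + 11)/6 = 36/6 = 6; σ²_Sample prep = ((11−1)/6)² = 2.778
te_Run assay = (2 + 4·3 + 10)/6 = 24/6 = 4; σ²_Run assay = ((10−2)/6)² = 1.778
te_Incubation = (4 + 4·10 + 16)/6 = 60/6 = 10; σ²_Incubation = ((16−4)/6)² = 4.000
te_Imaging = (8 + 4·14 + 20)/6 = 84/6 = 14; σ²_Imaging = ((20−8)/6)² = 4.000
te_Data extraction = (1 + 4·2 + 3)/6 = 12/6 = 2; σ²_Data extraction = ((3−1)/6)² = 0.111
te_Statistical analysis = (4 + 4·10 + 16)/6 = 60/6 = 10; σ²_Statistical analysis = ((16−4)/6)² = 4.000

Forward pass:
ES_Order reagents = 0; EF_Order reagents = 10
ES_Equipment setup = 0; EF_Equipment setup = 12
ES_Calibration = max(EF_Order reagents=10, EF_Equipment setup=12) = 12; EF_Calibration = 12+11 = 23
ES_Sample prep = max(EF_Order reagents=10, EF_Equipment setup=12) = 12; EF_Sample prep = 12+6 = 18
ES_Run assay = 10; EF_Run assay = 10+4 = 14
ES_Incubation = max(EF_Order reagents=10, EF_Calibration=23) = 23; EF_Incubation = 23+10 = 33
ES_Imaging = max(EF_Order reagents=10, EF_Calibration=23) = 23; EF_Imaging = 23+14 = 37
ES_Data extraction = 10; EF_Data extraction = 10+2 = 12
ES_Statistical analysis = max(EF_Order reagents=10, EF_Sample prep=18, EF_Run assay=14, EF_Incubation=33, EF_Imaging=37, EF_Data extraction=12) = 37; EF_Statistical analysis = 37+10 = 47
Expected project duration μ = 47 hours. Critical path: Equipment setup → Calibration → Imaging → Statistical analysis.

Variance along critical path = 7.111 + 1.000 + 4.000 + 4.000 = 16.111; σ = √16.111 = 4.014 hours.
Z = (51 − 47) / 4.014 = 0.997
P(T ≤ 51) = Φ(0.997) ≈ 0.841

0.841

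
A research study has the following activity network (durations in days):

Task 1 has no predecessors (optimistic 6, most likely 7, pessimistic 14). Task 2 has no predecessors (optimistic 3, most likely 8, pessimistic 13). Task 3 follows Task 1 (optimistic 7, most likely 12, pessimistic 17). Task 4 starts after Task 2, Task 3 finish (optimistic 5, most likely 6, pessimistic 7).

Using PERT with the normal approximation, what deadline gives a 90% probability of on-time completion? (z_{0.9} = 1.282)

28.8 days

te_Task 1 = (6 + 4·7 + 14)/6 = 48/6 = 8; σ²_Task 1 = ((14−6)/6)² = 1.778
te_Task 2 = (3 + 4·8 + 13)/6 = 48/6 = 8; σ²_Task 2 = ((13−3)/6)² = 2.778
te_Task 3 = (7 + 4·12 + 17)/6 = 72/6 = 12; σ²_Task 3 = ((17−7)/6)² = 2.778
te_Task 4 = (5 + 4·6 + 7)/6 = 36/6 = 6; σ²_Task 4 = ((7−5)/6)² = 0.111

Forward pass:
ES_Task 1 = 0; EF_Task 1 = 8
ES_Task 2 = 0; EF_Task 2 = 8
ES_Task 3 = 8; EF_Task 3 = 8+12 = 20
ES_Task 4 = max(EF_Task 2=8, EF_Task 3=20) = 20; EF_Task 4 = 20+6 = 26
Expected project duration μ = 26 days. Critical path: Task 1 → Task 3 → Task 4.

Variance along critical path = 1.778 + 2.778 + 0.111 = 4.667; σ = 2.160 days.
D = μ + z·σ = 26 + 1.282·2.160 = 28.8 days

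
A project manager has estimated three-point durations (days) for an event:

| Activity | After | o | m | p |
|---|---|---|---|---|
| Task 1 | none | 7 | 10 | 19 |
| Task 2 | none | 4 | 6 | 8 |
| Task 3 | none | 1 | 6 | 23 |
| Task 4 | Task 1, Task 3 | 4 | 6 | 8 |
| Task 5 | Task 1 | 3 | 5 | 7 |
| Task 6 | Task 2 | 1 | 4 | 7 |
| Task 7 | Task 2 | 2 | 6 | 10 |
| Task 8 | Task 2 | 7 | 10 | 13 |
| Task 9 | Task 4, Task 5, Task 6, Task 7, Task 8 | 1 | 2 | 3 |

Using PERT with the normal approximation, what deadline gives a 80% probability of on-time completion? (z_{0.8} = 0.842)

20.8 days

te_Task 1 = (7 + 4·10 + 19)/6 = 66/6 = 11; σ²_Task 1 = ((19−7)/6)² = 4.000
te_Task 2 = (4 + 4·6 + 8)/6 = 36/6 = 6; σ²_Task 2 = ((8−4)/6)² = 0.444
te_Task 3 = (1 + 4·6 + 23)/6 = 48/6 = 8; σ²_Task 3 = ((23−1)/6)² = 13.444
te_Task 4 = (4 + 4·6 + 8)/6 = 36/6 = 6; σ²_Task 4 = ((8−4)/6)² = 0.444
te_Task 5 = (3 + 4·5 + 7)/6 = 30/6 = 5; σ²_Task 5 = ((7−3)/6)² = 0.444
te_Task 6 = (1 + 4·4 + 7)/6 = 24/6 = 4; σ²_Task 6 = ((7−1)/6)² = 1.000
te_Task 7 = (2 + 4·6 + 10)/6 = 36/6 = 6; σ²_Task 7 = ((10−2)/6)² = 1.778
te_Task 8 = (7 + 4·10 + 13)/6 = 60/6 = 10; σ²_Task 8 = ((13−7)/6)² = 1.000
te_Task 9 = (1 + 4·2 + 3)/6 = 12/6 = 2; σ²_Task 9 = ((3−1)/6)² = 0.111

Forward pass:
ES_Task 1 = 0; EF_Task 1 = 11
ES_Task 2 = 0; EF_Task 2 = 6
ES_Task 3 = 0; EF_Task 3 = 8
ES_Task 4 = max(EF_Task 1=11, EF_Task 3=8) = 11; EF_Task 4 = 11+6 = 17
ES_Task 5 = 11; EF_Task 5 = 11+5 = 16
ES_Task 6 = 6; EF_Task 6 = 6+4 = 10
ES_Task 7 = 6; EF_Task 7 = 6+6 = 12
ES_Task 8 = 6; EF_Task 8 = 6+10 = 16
ES_Task 9 = max(EF_Task 4=17, EF_Task 5=16, EF_Task 6=10, EF_Task 7=12, EF_Task 8=16) = 17; EF_Task 9 = 17+2 = 19
Expected project duration μ = 19 days. Critical path: Task 1 → Task 4 → Task 9.

Variance along critical path = 4.000 + 0.444 + 0.111 = 4.556; σ = 2.134 days.
D = μ + z·σ = 19 + 0.842·2.134 = 20.8 days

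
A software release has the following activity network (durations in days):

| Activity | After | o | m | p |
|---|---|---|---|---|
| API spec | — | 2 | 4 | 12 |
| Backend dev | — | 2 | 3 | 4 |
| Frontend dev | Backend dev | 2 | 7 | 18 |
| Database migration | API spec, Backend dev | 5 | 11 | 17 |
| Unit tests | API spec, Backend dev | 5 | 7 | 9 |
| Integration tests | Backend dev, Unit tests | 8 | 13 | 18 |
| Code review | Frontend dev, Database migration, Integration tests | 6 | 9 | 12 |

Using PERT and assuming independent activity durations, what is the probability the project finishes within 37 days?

0.872

te_API spec = (2 + 4·4 + 12)/6 = 30/6 = 5; σ²_API spec = ((12−2)/6)² = 2.778
te_Backend dev = (2 + 4·3 + 4)/6 = 18/6 = 3; σ²_Backend dev = ((4−2)/6)² = 0.111
te_Frontend dev = (2 + 4·7 + 18)/6 = 48/6 = 8; σ²_Frontend dev = ((18−2)/6)² = 7.111
te_Database migration = (5 + 4·11 + 17)/6 = 66/6 = 11; σ²_Database migration = ((17−5)/6)² = 4.000
te_Unit tests = (5 + 4·7 + 9)/6 = 42/6 = 7; σ²_Unit tests = ((9−5)/6)² = 0.444
te_Integration tests = (8 + 4·13 + 18)/6 = 78/6 = 13; σ²_Integration tests = ((18−8)/6)² = 2.778
te_Code review = (6 + 4·9 + 12)/6 = 54/6 = 9; σ²_Code review = ((12−6)/6)² = 1.000

Forward pass:
ES_API spec = 0; EF_API spec = 5
ES_Backend dev = 0; EF_Backend dev = 3
ES_Frontend dev = 3; EF_Frontend dev = 3+8 = 11
ES_Database migration = max(EF_API spec=5, EF_Backend dev=3) = 5; EF_Database migration = 5+11 = 16
ES_Unit tests = max(EF_API spec=5, EF_Backend dev=3) = 5; EF_Unit tests = 5+7 = 12
ES_Integration tests = max(EF_Backend dev=3, EF_Unit tests=12) = 12; EF_Integration tests = 12+13 = 25
ES_Code review = max(EF_Frontend dev=11, EF_Database migration=16, EF_Integration tests=25) = 25; EF_Code review = 25+9 = 34
Expected project duration μ = 34 days. Critical path: API spec → Unit tests → Integration tests → Code review.

Variance along critical path = 2.778 + 0.444 + 2.778 + 1.000 = 7.000; σ = √7.000 = 2.646 days.
Z = (37 − 34) / 2.646 = 1.134
P(T ≤ 37) = Φ(1.134) ≈ 0.872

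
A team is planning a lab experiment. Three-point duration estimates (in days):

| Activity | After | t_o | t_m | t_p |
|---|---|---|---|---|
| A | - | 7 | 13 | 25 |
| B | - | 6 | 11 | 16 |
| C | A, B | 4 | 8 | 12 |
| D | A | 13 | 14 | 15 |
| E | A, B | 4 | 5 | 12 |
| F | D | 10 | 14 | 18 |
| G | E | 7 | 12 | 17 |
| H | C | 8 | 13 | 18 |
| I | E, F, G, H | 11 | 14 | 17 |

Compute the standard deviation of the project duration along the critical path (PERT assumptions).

3.45 days

te_A = (7 + 4·13 + 25)/6 = 84/6 = 14; σ²_A = ((25−7)/6)² = 9.000
te_B = (6 + 4·11 + 16)/6 = 66/6 = 11; σ²_B = ((16−6)/6)² = 2.778
te_C = (4 + 4·8 + 12)/6 = 48/6 = 8; σ²_C = ((12−4)/6)² = 1.778
te_D = (13 + 4·14 + 15)/6 = 84/6 = 14; σ²_D = ((15−13)/6)² = 0.111
te_E = (4 + 4·5 + 12)/6 = 36/6 = 6; σ²_E = ((12−4)/6)² = 1.778
te_F = (10 + 4·14 + 18)/6 = 84/6 = 14; σ²_F = ((18−10)/6)² = 1.778
te_G = (7 + 4·12 + 17)/6 = 72/6 = 12; σ²_G = ((17−7)/6)² = 2.778
te_H = (8 + 4·13 + 18)/6 = 78/6 = 13; σ²_H = ((18−8)/6)² = 2.778
te_I = (11 + 4·14 + 17)/6 = 84/6 = 14; σ²_I = ((17−11)/6)² = 1.000

Forward pass:
ES_A = 0; EF_A = 14
ES_B = 0; EF_B = 11
ES_C = max(EF_A=14, EF_B=11) = 14; EF_C = 14+8 = 22
ES_D = 14; EF_D = 14+14 = 28
ES_E = max(EF_A=14, EF_B=11) = 14; EF_E = 14+6 = 20
ES_F = 28; EF_F = 28+14 = 42
ES_G = 20; EF_G = 20+12 = 32
ES_H = 22; EF_H = 22+13 = 35
ES_I = max(EF_E=20, EF_F=42, EF_G=32, EF_H=35) = 42; EF_I = 42+14 = 56
Expected project duration μ = 56 days. Critical path: A → D → F → I.

Variance along critical path = 9.000 + 0.111 + 1.778 + 1.000 = 11.889
σ = √11.889 = 3.448 days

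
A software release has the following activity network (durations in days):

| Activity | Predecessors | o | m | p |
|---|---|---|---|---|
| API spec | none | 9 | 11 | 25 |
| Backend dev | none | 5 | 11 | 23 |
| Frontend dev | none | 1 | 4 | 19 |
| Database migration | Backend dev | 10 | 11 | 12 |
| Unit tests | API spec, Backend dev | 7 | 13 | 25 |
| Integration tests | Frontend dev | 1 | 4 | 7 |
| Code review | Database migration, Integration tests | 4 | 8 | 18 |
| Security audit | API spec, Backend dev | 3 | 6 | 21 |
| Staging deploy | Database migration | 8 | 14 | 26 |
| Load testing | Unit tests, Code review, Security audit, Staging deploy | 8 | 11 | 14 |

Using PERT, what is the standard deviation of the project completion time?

4.37 days

te_API spec = (9 + 4·11 + 25)/6 = 78/6 = 13; σ²_API spec = ((25−9)/6)² = 7.111
te_Backend dev = (5 + 4·11 + 23)/6 = 72/6 = 12; σ²_Backend dev = ((23−5)/6)² = 9.000
te_Frontend dev = (1 + 4·4 + 19)/6 = 36/6 = 6; σ²_Frontend dev = ((19−1)/6)² = 9.000
te_Database migration = (10 + 4·11 + 12)/6 = 66/6 = 11; σ²_Database migration = ((12−10)/6)² = 0.111
te_Unit tests = (7 + 4·13 + 25)/6 = 84/6 = 14; σ²_Unit tests = ((25−7)/6)² = 9.000
te_Integration tests = (1 + 4·4 + 7)/6 = 24/6 = 4; σ²_Integration tests = ((7−1)/6)² = 1.000
te_Code review = (4 + 4·8 + 18)/6 = 54/6 = 9; σ²_Code review = ((18−4)/6)² = 5.444
te_Security audit = (3 + 4·6 + 21)/6 = 48/6 = 8; σ²_Security audit = ((21−3)/6)² = 9.000
te_Staging deploy = (8 + 4·14 + 26)/6 = 90/6 = 15; σ²_Staging deploy = ((26−8)/6)² = 9.000
te_Load testing = (8 + 4·11 + 14)/6 = 66/6 = 11; σ²_Load testing = ((14−8)/6)² = 1.000

Forward pass:
ES_API spec = 0; EF_API spec = 13
ES_Backend dev = 0; EF_Backend dev = 12
ES_Frontend dev = 0; EF_Frontend dev = 6
ES_Database migration = 12; EF_Database migration = 12+11 = 23
ES_Unit tests = max(EF_API spec=13, EF_Backend dev=12) = 13; EF_Unit tests = 13+14 = 27
ES_Integration tests = 6; EF_Integration tests = 6+4 = 10
ES_Code review = max(EF_Database migration=23, EF_Integration tests=10) = 23; EF_Code review = 23+9 = 32
ES_Security audit = max(EF_API spec=13, EF_Backend dev=12) = 13; EF_Security audit = 13+8 = 21
ES_Staging deploy = 23; EF_Staging deploy = 23+15 = 38
ES_Load testing = max(EF_Unit tests=27, EF_Code review=32, EF_Security audit=21, EF_Staging deploy=38) = 38; EF_Load testing = 38+11 = 49
Expected project duration μ = 49 days. Critical path: Backend dev → Database migration → Staging deploy → Load testing.

Variance along critical path = 9.000 + 0.111 + 9.000 + 1.000 = 19.111
σ = √19.111 = 4.372 days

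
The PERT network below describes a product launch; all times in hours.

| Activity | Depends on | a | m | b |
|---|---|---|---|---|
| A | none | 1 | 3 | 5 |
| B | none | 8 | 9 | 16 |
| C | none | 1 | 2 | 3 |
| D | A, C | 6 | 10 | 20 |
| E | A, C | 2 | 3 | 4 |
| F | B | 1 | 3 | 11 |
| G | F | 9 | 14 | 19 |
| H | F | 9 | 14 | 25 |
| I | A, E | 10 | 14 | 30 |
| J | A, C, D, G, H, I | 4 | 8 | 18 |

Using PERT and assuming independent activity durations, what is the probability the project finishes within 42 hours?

te_A = (1 + 4·3 + 5)/6 = 18/6 = 3; σ²_A = ((5−1)/6)² = 0.444
te_B = (8 + 4·9 + 16)/6 = 60/6 = 10; σ²_B = ((16−8)/6)² = 1.778
te_C = (1 + 4·2 + 3)/6 = 12/6 = 2; σ²_C = ((3−1)/6)² = 0.111
te_D = (6 + 4·10 + 20)/6 = 66/6 = 11; σ²_D = ((20−6)/6)² = 5.444
te_E = (2 + 4·3 + 4)/6 = 18/6 = 3; σ²_E = ((4−2)/6)² = 0.111
te_F = (1 + 4·3 + 11)/6 = 24/6 = 4; σ²_F = ((11−1)/6)² = 2.778
te_G = (9 + 4·14 + 19)/6 = 84/6 = 14; σ²_G = ((19−9)/6)² = 2.778
te_H = (9 + 4·14 + 25)/6 = 90/6 = 15; σ²_H = ((25−9)/6)² = 7.111
te_I = (10 + 4·14 + 30)/6 = 96/6 = 16; σ²_I = ((30−10)/6)² = 11.111
te_J = (4 + 4·8 + 18)/6 = 54/6 = 9; σ²_J = ((18−4)/6)² = 5.444

Forward pass:
ES_A = 0; EF_A = 3
ES_B = 0; EF_B = 10
ES_C = 0; EF_C = 2
ES_D = max(EF_A=3, EF_C=2) = 3; EF_D = 3+11 = 14
ES_E = max(EF_A=3, EF_C=2) = 3; EF_E = 3+3 = 6
ES_F = 10; EF_F = 10+4 = 14
ES_G = 14; EF_G = 14+14 = 28
ES_H = 14; EF_H = 14+15 = 29
ES_I = max(EF_A=3, EF_E=6) = 6; EF_I = 6+16 = 22
ES_J = max(EF_A=3, EF_C=2, EF_D=14, EF_G=28, EF_H=29, EF_I=22) = 29; EF_J = 29+9 = 38
Expected project duration μ = 38 hours. Critical path: B → F → H → J.

Variance along critical path = 1.778 + 2.778 + 7.111 + 5.444 = 17.111; σ = √17.111 = 4.137 hours.
Z = (42 − 38) / 4.137 = 0.967
P(T ≤ 42) = Φ(0.967) ≈ 0.833

0.833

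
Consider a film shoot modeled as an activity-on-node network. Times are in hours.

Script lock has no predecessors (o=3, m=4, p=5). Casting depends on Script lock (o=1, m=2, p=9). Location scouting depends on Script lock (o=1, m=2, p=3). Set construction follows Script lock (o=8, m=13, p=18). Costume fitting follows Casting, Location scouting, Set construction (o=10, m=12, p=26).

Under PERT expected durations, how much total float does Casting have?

10 hours

te_Script lock = (3 + 4·4 + 5)/6 = 24/6 = 4
te_Casting = (1 + 4·2 + 9)/6 = 18/6 = 3
te_Location scouting = (1 + 4·2 + 3)/6 = 12/6 = 2
te_Set construction = (8 + 4·13 + 18)/6 = 78/6 = 13
te_Costume fitting = (10 + 4·12 + 26)/6 = 84/6 = 14

Forward pass:
ES_Script lock = 0; EF_Script lock = 4
ES_Casting = 4; EF_Casting = 4+3 = 7
ES_Location scouting = 4; EF_Location scouting = 4+2 = 6
ES_Set construction = 4; EF_Set construction = 4+13 = 17
ES_Costume fitting = max(EF_Casting=7, EF_Location scouting=6, EF_Set construction=17) = 17; EF_Costume fitting = 17+14 = 31
Expected project duration μ = 31 hours. Critical path: Script lock → Set construction → Costume fitting.

Backward pass:
LF_Costume fitting = 31; LS_Costume fitting = 31−14 = 17
LF_Set construction = LS_Costume fitting = 17; LS_Set construction = 17−13 = 4
LF_Location scouting = LS_Costume fitting = 17; LS_Location scouting = 17−2 = 15
LF_Casting = LS_Costume fitting = 17; LS_Casting = 17−3 = 14
LF_Script lock = min(LS_Casting=14, LS_Location scouting=15, LS_Set construction=4) = 4; LS_Script lock = 4−4 = 0
Slack_Casting = LS_Casting − ES_Casting = 14 − 4 = 10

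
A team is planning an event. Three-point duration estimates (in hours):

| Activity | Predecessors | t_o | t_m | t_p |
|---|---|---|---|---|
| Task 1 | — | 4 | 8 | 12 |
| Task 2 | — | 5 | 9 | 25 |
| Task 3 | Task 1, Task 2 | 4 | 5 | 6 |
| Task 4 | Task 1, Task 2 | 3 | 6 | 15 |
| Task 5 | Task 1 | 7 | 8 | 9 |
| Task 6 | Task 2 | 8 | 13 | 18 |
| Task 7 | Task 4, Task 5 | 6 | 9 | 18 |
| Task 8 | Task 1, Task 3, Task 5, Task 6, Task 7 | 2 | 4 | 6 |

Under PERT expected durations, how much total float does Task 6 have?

te_Task 1 = (4 + 4·8 + 12)/6 = 48/6 = 8
te_Task 2 = (5 + 4·9 + 25)/6 = 66/6 = 11
te_Task 3 = (4 + 4·5 + 6)/6 = 30/6 = 5
te_Task 4 = (3 + 4·6 + 15)/6 = 42/6 = 7
te_Task 5 = (7 + 4·8 + 9)/6 = 48/6 = 8
te_Task 6 = (8 + 4·13 + 18)/6 = 78/6 = 13
te_Task 7 = (6 + 4·9 + 18)/6 = 60/6 = 10
te_Task 8 = (2 + 4·4 + 6)/6 = 24/6 = 4

Forward pass:
ES_Task 1 = 0; EF_Task 1 = 8
ES_Task 2 = 0; EF_Task 2 = 11
ES_Task 3 = max(EF_Task 1=8, EF_Task 2=11) = 11; EF_Task 3 = 11+5 = 16
ES_Task 4 = max(EF_Task 1=8, EF_Task 2=11) = 11; EF_Task 4 = 11+7 = 18
ES_Task 5 = 8; EF_Task 5 = 8+8 = 16
ES_Task 6 = 11; EF_Task 6 = 11+13 = 24
ES_Task 7 = max(EF_Task 4=18, EF_Task 5=16) = 18; EF_Task 7 = 18+10 = 28
ES_Task 8 = max(EF_Task 1=8, EF_Task 3=16, EF_Task 5=16, EF_Task 6=24, EF_Task 7=28) = 28; EF_Task 8 = 28+4 = 32
Expected project duration μ = 32 hours. Critical path: Task 2 → Task 4 → Task 7 → Task 8.

Backward pass:
LF_Task 8 = 32; LS_Task 8 = 32−4 = 28
LF_Task 7 = LS_Task 8 = 28; LS_Task 7 = 28−10 = 18
LF_Task 6 = LS_Task 8 = 28; LS_Task 6 = 28−13 = 15
LF_Task 5 = min(LS_Task 7=18, LS_Task 8=28) = 18; LS_Task 5 = 18−8 = 10
LF_Task 4 = LS_Task 7 = 18; LS_Task 4 = 18−7 = 11
LF_Task 3 = LS_Task 8 = 28; LS_Task 3 = 28−5 = 23
LF_Task 2 = min(LS_Task 3=23, LS_Task 4=11, LS_Task 6=15) = 11; LS_Task 2 = 11−11 = 0
LF_Task 1 = min(LS_Task 3=23, LS_Task 4=11, LS_Task 5=10, LS_Task 8=28) = 10; LS_Task 1 = 10−8 = 2
Slack_Task 6 = LS_Task 6 − ES_Task 6 = 15 − 11 = 4

4 hours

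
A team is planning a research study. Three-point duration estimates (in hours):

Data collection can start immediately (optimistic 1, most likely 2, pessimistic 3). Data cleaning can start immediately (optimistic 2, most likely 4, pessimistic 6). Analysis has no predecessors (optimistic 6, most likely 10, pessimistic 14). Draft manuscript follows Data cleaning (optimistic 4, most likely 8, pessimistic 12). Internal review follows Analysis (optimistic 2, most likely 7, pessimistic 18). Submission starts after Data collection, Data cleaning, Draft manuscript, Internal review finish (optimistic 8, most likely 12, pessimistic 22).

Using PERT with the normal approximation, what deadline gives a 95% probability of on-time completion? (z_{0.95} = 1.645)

37.2 hours

te_Data collection = (1 + 4·2 + 3)/6 = 12/6 = 2; σ²_Data collection = ((3−1)/6)² = 0.111
te_Data cleaning = (2 + 4·4 + 6)/6 = 24/6 = 4; σ²_Data cleaning = ((6−2)/6)² = 0.444
te_Analysis = (6 + 4·10 + 14)/6 = 60/6 = 10; σ²_Analysis = ((14−6)/6)² = 1.778
te_Draft manuscript = (4 + 4·8 + 12)/6 = 48/6 = 8; σ²_Draft manuscript = ((12−4)/6)² = 1.778
te_Internal review = (2 + 4·7 + 18)/6 = 48/6 = 8; σ²_Internal review = ((18−2)/6)² = 7.111
te_Submission = (8 + 4·12 + 22)/6 = 78/6 = 13; σ²_Submission = ((22−8)/6)² = 5.444

Forward pass:
ES_Data collection = 0; EF_Data collection = 2
ES_Data cleaning = 0; EF_Data cleaning = 4
ES_Analysis = 0; EF_Analysis = 10
ES_Draft manuscript = 4; EF_Draft manuscript = 4+8 = 12
ES_Internal review = 10; EF_Internal review = 10+8 = 18
ES_Submission = max(EF_Data collection=2, EF_Data cleaning=4, EF_Draft manuscript=12, EF_Internal review=18) = 18; EF_Submission = 18+13 = 31
Expected project duration μ = 31 hours. Critical path: Analysis → Internal review → Submission.

Variance along critical path = 1.778 + 7.111 + 5.444 = 14.333; σ = 3.786 hours.
D = μ + z·σ = 31 + 1.645·3.786 = 37.2 hours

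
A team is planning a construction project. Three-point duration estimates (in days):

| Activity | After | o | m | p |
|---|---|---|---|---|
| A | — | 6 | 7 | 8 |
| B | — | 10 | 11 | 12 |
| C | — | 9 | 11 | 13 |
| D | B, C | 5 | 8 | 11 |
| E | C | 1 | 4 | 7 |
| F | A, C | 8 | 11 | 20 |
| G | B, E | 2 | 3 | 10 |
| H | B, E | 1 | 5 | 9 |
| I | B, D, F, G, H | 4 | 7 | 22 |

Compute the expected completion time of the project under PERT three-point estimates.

32 days

te_A = (6 + 4·7 + 8)/6 = 42/6 = 7
te_B = (10 + 4·11 + 12)/6 = 66/6 = 11
te_C = (9 + 4·11 + 13)/6 = 66/6 = 11
te_D = (5 + 4·8 + 11)/6 = 48/6 = 8
te_E = (1 + 4·4 + 7)/6 = 24/6 = 4
te_F = (8 + 4·11 + 20)/6 = 72/6 = 12
te_G = (2 + 4·3 + 10)/6 = 24/6 = 4
te_H = (1 + 4·5 + 9)/6 = 30/6 = 5
te_I = (4 + 4·7 + 22)/6 = 54/6 = 9

Forward pass:
ES_A = 0; EF_A = 7
ES_B = 0; EF_B = 11
ES_C = 0; EF_C = 11
ES_D = max(EF_B=11, EF_C=11) = 11; EF_D = 11+8 = 19
ES_E = 11; EF_E = 11+4 = 15
ES_F = max(EF_A=7, EF_C=11) = 11; EF_F = 11+12 = 23
ES_G = max(EF_B=11, EF_E=15) = 15; EF_G = 15+4 = 19
ES_H = max(EF_B=11, EF_E=15) = 15; EF_H = 15+5 = 20
ES_I = max(EF_B=11, EF_D=19, EF_F=23, EF_G=19, EF_H=20) = 23; EF_I = 23+9 = 32
Expected project duration μ = 32 days. Critical path: C → F → I.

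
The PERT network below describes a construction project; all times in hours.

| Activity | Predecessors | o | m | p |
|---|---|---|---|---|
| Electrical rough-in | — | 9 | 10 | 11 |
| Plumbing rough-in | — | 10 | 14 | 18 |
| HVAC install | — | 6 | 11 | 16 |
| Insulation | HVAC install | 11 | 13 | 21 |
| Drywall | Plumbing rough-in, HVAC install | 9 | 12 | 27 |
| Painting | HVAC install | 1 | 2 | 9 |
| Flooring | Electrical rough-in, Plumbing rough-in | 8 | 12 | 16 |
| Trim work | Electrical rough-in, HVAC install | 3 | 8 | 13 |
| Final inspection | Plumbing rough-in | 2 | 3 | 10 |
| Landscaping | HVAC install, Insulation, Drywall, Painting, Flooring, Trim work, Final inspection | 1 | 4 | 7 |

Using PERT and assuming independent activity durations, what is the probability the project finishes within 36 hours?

0.878

te_Electrical rough-in = (9 + 4·10 + 11)/6 = 60/6 = 10; σ²_Electrical rough-in = ((11−9)/6)² = 0.111
te_Plumbing rough-in = (10 + 4·14 + 18)/6 = 84/6 = 14; σ²_Plumbing rough-in = ((18−10)/6)² = 1.778
te_HVAC install = (6 + 4·11 + 16)/6 = 66/6 = 11; σ²_HVAC install = ((16−6)/6)² = 2.778
te_Insulation = (11 + 4·13 + 21)/6 = 84/6 = 14; σ²_Insulation = ((21−11)/6)² = 2.778
te_Drywall = (9 + 4·12 + 27)/6 = 84/6 = 14; σ²_Drywall = ((27−9)/6)² = 9.000
te_Painting = (1 + 4·2 + 9)/6 = 18/6 = 3; σ²_Painting = ((9−1)/6)² = 1.778
te_Flooring = (8 + 4·12 + 16)/6 = 72/6 = 12; σ²_Flooring = ((16−8)/6)² = 1.778
te_Trim work = (3 + 4·8 + 13)/6 = 48/6 = 8; σ²_Trim work = ((13−3)/6)² = 2.778
te_Final inspection = (2 + 4·3 + 10)/6 = 24/6 = 4; σ²_Final inspection = ((10−2)/6)² = 1.778
te_Landscaping = (1 + 4·4 + 7)/6 = 24/6 = 4; σ²_Landscaping = ((7−1)/6)² = 1.000

Forward pass:
ES_Electrical rough-in = 0; EF_Electrical rough-in = 10
ES_Plumbing rough-in = 0; EF_Plumbing rough-in = 14
ES_HVAC install = 0; EF_HVAC install = 11
ES_Insulation = 11; EF_Insulation = 11+14 = 25
ES_Drywall = max(EF_Plumbing rough-in=14, EF_HVAC install=11) = 14; EF_Drywall = 14+14 = 28
ES_Painting = 11; EF_Painting = 11+3 = 14
ES_Flooring = max(EF_Electrical rough-in=10, EF_Plumbing rough-in=14) = 14; EF_Flooring = 14+12 = 26
ES_Trim work = max(EF_Electrical rough-in=10, EF_HVAC install=11) = 11; EF_Trim work = 11+8 = 19
ES_Final inspection = 14; EF_Final inspection = 14+4 = 18
ES_Landscaping = max(EF_HVAC install=11, EF_Insulation=25, EF_Drywall=28, EF_Painting=14, EF_Flooring=26, EF_Trim work=19, EF_Final inspection=18) = 28; EF_Landscaping = 28+4 = 32
Expected project duration μ = 32 hours. Critical path: Plumbing rough-in → Drywall → Landscaping.

Variance along critical path = 1.778 + 9.000 + 1.000 = 11.778; σ = √11.778 = 3.432 hours.
Z = (36 − 32) / 3.432 = 1.166
P(T ≤ 36) = Φ(1.166) ≈ 0.878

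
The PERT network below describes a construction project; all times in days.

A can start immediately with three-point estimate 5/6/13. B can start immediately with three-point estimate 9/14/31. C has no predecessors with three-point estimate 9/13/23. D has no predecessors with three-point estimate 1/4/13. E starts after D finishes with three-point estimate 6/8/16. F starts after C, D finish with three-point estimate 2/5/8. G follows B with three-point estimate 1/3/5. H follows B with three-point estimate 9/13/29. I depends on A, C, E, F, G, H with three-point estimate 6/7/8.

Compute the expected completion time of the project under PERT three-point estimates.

te_A = (5 + 4·6 + 13)/6 = 42/6 = 7
te_B = (9 + 4·14 + 31)/6 = 96/6 = 16
te_C = (9 + 4·13 + 23)/6 = 84/6 = 14
te_D = (1 + 4·4 + 13)/6 = 30/6 = 5
te_E = (6 + 4·8 + 16)/6 = 54/6 = 9
te_F = (2 + 4·5 + 8)/6 = 30/6 = 5
te_G = (1 + 4·3 + 5)/6 = 18/6 = 3
te_H = (9 + 4·13 + 29)/6 = 90/6 = 15
te_I = (6 + 4·7 + 8)/6 = 42/6 = 7

Forward pass:
ES_A = 0; EF_A = 7
ES_B = 0; EF_B = 16
ES_C = 0; EF_C = 14
ES_D = 0; EF_D = 5
ES_E = 5; EF_E = 5+9 = 14
ES_F = max(EF_C=14, EF_D=5) = 14; EF_F = 14+5 = 19
ES_G = 16; EF_G = 16+3 = 19
ES_H = 16; EF_H = 16+15 = 31
ES_I = max(EF_A=7, EF_C=14, EF_E=14, EF_F=19, EF_G=19, EF_H=31) = 31; EF_I = 31+7 = 38
Expected project duration μ = 38 days. Critical path: B → H → I.

38 days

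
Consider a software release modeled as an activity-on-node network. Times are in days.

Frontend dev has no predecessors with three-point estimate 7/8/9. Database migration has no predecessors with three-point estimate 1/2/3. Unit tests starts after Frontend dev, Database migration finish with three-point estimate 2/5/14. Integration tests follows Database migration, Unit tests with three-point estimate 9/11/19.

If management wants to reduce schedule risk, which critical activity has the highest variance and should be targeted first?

te_Frontend dev = (7 + 4·8 + 9)/6 = 48/6 = 8; σ²_Frontend dev = ((9−7)/6)² = 0.111
te_Database migration = (1 + 4·2 + 3)/6 = 12/6 = 2; σ²_Database migration = ((3−1)/6)² = 0.111
te_Unit tests = (2 + 4·5 + 14)/6 = 36/6 = 6; σ²_Unit tests = ((14−2)/6)² = 4.000
te_Integration tests = (9 + 4·11 + 19)/6 = 72/6 = 12; σ²_Integration tests = ((19−9)/6)² = 2.778

Forward pass:
ES_Frontend dev = 0; EF_Frontend dev = 8
ES_Database migration = 0; EF_Database migration = 2
ES_Unit tests = max(EF_Frontend dev=8, EF_Database migration=2) = 8; EF_Unit tests = 8+6 = 14
ES_Integration tests = max(EF_Database migration=2, EF_Unit tests=14) = 14; EF_Integration tests = 14+12 = 26
Expected project duration μ = 26 days. Critical path: Frontend dev → Unit tests → Integration tests.

Variances on critical path: σ²_Frontend dev=0.111, σ²_Unit tests=4.000, σ²_Integration tests=2.778.
Largest is σ²_Unit tests = 4.000.

Unit tests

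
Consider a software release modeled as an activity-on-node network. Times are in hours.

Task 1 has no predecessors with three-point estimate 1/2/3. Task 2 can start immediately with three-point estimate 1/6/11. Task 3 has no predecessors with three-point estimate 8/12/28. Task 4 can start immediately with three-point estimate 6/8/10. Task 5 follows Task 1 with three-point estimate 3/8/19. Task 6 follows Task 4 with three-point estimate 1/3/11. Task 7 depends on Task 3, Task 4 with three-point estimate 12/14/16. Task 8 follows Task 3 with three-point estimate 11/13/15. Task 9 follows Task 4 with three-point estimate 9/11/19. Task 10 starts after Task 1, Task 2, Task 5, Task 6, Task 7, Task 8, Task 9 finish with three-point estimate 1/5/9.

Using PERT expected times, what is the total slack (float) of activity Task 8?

te_Task 1 = (1 + 4·2 + 3)/6 = 12/6 = 2
te_Task 2 = (1 + 4·6 + 11)/6 = 36/6 = 6
te_Task 3 = (8 + 4·12 + 28)/6 = 84/6 = 14
te_Task 4 = (6 + 4·8 + 10)/6 = 48/6 = 8
te_Task 5 = (3 + 4·8 + 19)/6 = 54/6 = 9
te_Task 6 = (1 + 4·3 + 11)/6 = 24/6 = 4
te_Task 7 = (12 + 4·14 + 16)/6 = 84/6 = 14
te_Task 8 = (11 + 4·13 + 15)/6 = 78/6 = 13
te_Task 9 = (9 + 4·11 + 19)/6 = 72/6 = 12
te_Task 10 = (1 + 4·5 + 9)/6 = 30/6 = 5

Forward pass:
ES_Task 1 = 0; EF_Task 1 = 2
ES_Task 2 = 0; EF_Task 2 = 6
ES_Task 3 = 0; EF_Task 3 = 14
ES_Task 4 = 0; EF_Task 4 = 8
ES_Task 5 = 2; EF_Task 5 = 2+9 = 11
ES_Task 6 = 8; EF_Task 6 = 8+4 = 12
ES_Task 7 = max(EF_Task 3=14, EF_Task 4=8) = 14; EF_Task 7 = 14+14 = 28
ES_Task 8 = 14; EF_Task 8 = 14+13 = 27
ES_Task 9 = 8; EF_Task 9 = 8+12 = 20
ES_Task 10 = max(EF_Task 1=2, EF_Task 2=6, EF_Task 5=11, EF_Task 6=12, EF_Task 7=28, EF_Task 8=27, EF_Task 9=20) = 28; EF_Task 10 = 28+5 = 33
Expected project duration μ = 33 hours. Critical path: Task 3 → Task 7 → Task 10.

Backward pass:
LF_Task 10 = 33; LS_Task 10 = 33−5 = 28
LF_Task 9 = LS_Task 10 = 28; LS_Task 9 = 28−12 = 16
LF_Task 8 = LS_Task 10 = 28; LS_Task 8 = 28−13 = 15
LF_Task 7 = LS_Task 10 = 28; LS_Task 7 = 28−14 = 14
LF_Task 6 = LS_Task 10 = 28; LS_Task 6 = 28−4 = 24
LF_Task 5 = LS_Task 10 = 28; LS_Task 5 = 28−9 = 19
LF_Task 4 = min(LS_Task 6=24, LS_Task 7=14, LS_Task 9=16) = 14; LS_Task 4 = 14−8 = 6
LF_Task 3 = min(LS_Task 7=14, LS_Task 8=15) = 14; LS_Task 3 = 14−14 = 0
LF_Task 2 = LS_Task 10 = 28; LS_Task 2 = 28−6 = 22
LF_Task 1 = min(LS_Task 5=19, LS_Task 10=28) = 19; LS_Task 1 = 19−2 = 17
Slack_Task 8 = LS_Task 8 − ES_Task 8 = 15 − 14 = 1

1 hours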